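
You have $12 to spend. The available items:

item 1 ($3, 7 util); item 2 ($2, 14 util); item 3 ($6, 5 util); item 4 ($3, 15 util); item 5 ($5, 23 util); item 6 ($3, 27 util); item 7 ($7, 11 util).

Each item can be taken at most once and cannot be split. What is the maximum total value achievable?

Check high-value combinations within $12:
- item 4+item 5+item 6: cost 3+5+3=11, value 15+23+27=65
- item 2+item 5+item 6: cost 2+5+3=10, value 14+23+27=64
- item 1+item 2+item 4+item 6: cost 3+2+3+3=11, value 7+14+15+27=63
- item 1+item 5+item 6: cost 3+5+3=11, value 7+23+27=57
Best: 65 util.

65 util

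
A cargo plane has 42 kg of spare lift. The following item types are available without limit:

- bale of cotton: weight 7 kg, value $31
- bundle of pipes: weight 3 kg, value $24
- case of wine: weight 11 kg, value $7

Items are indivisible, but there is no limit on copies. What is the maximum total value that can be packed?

Best value-per-unit is bundle of pipes at 24/3, and filling with it alone uses weight 14×3=42. No mix of the others beats 14×24 = 336.

$336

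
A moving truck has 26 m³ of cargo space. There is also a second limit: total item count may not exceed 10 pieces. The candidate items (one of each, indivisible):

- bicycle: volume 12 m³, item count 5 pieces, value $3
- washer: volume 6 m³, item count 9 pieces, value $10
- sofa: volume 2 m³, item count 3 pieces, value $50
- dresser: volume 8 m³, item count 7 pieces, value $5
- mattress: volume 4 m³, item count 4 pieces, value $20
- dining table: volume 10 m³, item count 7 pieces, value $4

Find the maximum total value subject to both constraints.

Feasible sets respecting both limits:
- sofa+mattress: volume 6, item count 7, value 70
- sofa+dresser: volume 10, item count 10, value 55
- sofa+dining table: volume 12, item count 10, value 54
- bicycle+sofa: volume 14, item count 8, value 53
Best: $70.

$70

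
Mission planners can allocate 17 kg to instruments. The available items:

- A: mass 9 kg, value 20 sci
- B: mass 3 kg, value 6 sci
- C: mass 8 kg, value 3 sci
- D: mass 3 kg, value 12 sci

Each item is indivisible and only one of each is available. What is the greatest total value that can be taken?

Check high-value combinations within 17 kg:
- A+B+D: mass 9+3+3=15, value 20+6+12=38
- A+D: mass 9+3=12, value 20+12=32
- A+B: mass 9+3=12, value 20+6=26
- A+C: mass 9+8=17, value 20+3=23
- B+C+D: mass 3+8+3=14, value 6+3+12=21
Best: 38 sci.

38 sci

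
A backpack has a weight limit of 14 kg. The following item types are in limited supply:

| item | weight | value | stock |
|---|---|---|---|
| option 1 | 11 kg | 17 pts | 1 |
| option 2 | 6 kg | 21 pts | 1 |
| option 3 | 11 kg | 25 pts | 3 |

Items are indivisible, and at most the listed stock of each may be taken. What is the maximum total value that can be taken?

Best selections within weight 14 and stock limits:
- 1×option 3: weight 11, value 25
- 1×option 2: weight 6, value 21
- 1×option 1: weight 11, value 17
Best: 25 pts.

25 pts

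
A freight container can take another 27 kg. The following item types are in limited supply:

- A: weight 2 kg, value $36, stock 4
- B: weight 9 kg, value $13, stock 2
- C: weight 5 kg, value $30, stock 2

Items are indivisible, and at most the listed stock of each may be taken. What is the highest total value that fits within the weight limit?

Top feasible selections:
- 4×A + 1×B + 2×C: weight 27, value 217
- 4×A + 2×C: weight 18, value 204
- 4×A + 1×B + 1×C: weight 22, value 187
Best: $217.

$217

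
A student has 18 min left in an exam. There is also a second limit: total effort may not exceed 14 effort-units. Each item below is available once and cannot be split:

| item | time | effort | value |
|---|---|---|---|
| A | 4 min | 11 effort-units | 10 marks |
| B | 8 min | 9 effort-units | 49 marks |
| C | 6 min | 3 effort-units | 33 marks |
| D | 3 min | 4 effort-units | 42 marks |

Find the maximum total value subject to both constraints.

Feasible sets respecting both limits:
- B+D: time 11, effort 13, value 91
- B+C: time 14, effort 12, value 82
- C+D: time 9, effort 7, value 75
Best: 91 marks.

91 marks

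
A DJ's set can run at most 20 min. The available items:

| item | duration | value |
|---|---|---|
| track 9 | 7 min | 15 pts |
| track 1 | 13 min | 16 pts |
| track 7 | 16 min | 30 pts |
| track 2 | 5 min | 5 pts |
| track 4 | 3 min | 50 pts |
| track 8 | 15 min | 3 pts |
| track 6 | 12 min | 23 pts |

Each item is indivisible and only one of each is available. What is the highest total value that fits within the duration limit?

80 pts

This is a 0/1 knapsack; check combinations near the capacity.
- track 7+track 4: duration 16+3=19, value 30+50=80
- track 2+track 4+track 6: duration 5+3+12=20, value 5+50+23=78
- track 4+track 6: duration 3+12=15, value 50+23=73
- track 9+track 2+track 4: duration 7+5+3=15, value 15+5+50=70
Best: 80 pts.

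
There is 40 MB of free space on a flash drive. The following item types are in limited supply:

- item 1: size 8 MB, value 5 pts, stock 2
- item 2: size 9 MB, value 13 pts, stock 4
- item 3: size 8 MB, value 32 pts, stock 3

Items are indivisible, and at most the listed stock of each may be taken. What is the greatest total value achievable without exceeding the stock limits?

Best selections within size 40 and stock limits:
- 1×item 2 + 3×item 3: size 33, value 109
- 2×item 1 + 3×item 3: size 40, value 106
- 1×item 1 + 3×item 3: size 32, value 101
- 3×item 3: size 24, value 96
Best: 109 pts.

109 pts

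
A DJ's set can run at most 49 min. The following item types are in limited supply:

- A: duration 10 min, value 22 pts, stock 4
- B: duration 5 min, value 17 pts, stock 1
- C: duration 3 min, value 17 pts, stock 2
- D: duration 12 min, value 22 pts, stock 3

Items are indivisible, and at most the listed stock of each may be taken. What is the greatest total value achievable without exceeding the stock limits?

122 pts

Top feasible selections:
- 4×A + 2×C: duration 46, value 122
- 3×A + 2×C + 1×D: duration 48, value 122
- 4×A + 1×B + 1×C: duration 48, value 122
- 3×A + 1×B + 2×C: duration 41, value 117
Best: 122 pts.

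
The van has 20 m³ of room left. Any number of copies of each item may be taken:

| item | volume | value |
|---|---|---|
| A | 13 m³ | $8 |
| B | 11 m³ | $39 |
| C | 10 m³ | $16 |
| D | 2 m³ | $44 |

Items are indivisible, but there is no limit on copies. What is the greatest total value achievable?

Best value-per-unit is D at 44/2, and filling with it alone uses volume 10×2=20. No mix of the others beats 10×44 = 440.

$440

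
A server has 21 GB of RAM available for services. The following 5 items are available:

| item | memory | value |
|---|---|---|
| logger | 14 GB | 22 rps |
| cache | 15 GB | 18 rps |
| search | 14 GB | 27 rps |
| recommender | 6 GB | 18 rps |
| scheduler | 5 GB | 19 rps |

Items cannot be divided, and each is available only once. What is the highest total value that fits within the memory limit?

46 rps

Check high-value combinations within 21 GB:
- search+scheduler: memory 14+5=19, value 27+19=46
- search+recommender: memory 14+6=20, value 27+18=45
- logger+scheduler: memory 14+5=19, value 22+19=41
- logger+recommender: memory 14+6=20, value 22+18=40
Best: 46 rps.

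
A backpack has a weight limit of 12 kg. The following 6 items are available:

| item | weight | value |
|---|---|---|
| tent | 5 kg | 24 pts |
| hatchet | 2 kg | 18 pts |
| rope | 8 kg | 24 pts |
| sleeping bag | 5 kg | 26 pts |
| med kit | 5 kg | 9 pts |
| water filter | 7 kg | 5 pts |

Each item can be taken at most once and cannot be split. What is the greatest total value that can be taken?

This is a 0/1 knapsack; check combinations near the capacity.
- tent+hatchet+sleeping bag: weight 5+2+5=12, value 24+18+26=68
- hatchet+sleeping bag+med kit: weight 2+5+5=12, value 18+26+9=53
- tent+hatchet+med kit: weight 5+2+5=12, value 24+18+9=51
- tent+sleeping bag: weight 5+5=10, value 24+26=50
Best: 68 pts.

68 pts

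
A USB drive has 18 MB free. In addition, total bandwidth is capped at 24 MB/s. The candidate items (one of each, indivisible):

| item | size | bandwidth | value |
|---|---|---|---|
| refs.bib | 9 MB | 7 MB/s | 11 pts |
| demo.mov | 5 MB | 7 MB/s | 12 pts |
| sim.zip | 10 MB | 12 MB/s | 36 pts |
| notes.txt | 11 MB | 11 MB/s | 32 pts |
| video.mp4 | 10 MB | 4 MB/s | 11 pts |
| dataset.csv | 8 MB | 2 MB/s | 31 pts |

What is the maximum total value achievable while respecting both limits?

67 pts

Feasible sets respecting both limits:
- sim.zip+dataset.csv: size 18, bandwidth 14, value 67
- demo.mov+sim.zip: size 15, bandwidth 19, value 48
- demo.mov+notes.txt: size 16, bandwidth 18, value 44
Best: 67 pts.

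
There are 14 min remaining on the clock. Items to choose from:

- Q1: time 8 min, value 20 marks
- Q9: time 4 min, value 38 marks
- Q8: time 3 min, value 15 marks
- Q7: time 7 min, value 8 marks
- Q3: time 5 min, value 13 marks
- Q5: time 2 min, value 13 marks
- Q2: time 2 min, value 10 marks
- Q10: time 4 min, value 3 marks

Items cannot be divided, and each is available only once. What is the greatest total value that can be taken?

79 marks

Check high-value combinations within 14 min:
- Q9+Q8+Q3+Q5: time 4+3+5+2=14, value 38+15+13+13=79
- Q9+Q8+Q5+Q2: time 4+3+2+2=11, value 38+15+13+10=76
- Q9+Q8+Q3+Q2: time 4+3+5+2=14, value 38+15+13+10=76
- Q9+Q3+Q5+Q2: time 4+5+2+2=13, value 38+13+13+10=74
- Q1+Q9+Q5: time 8+4+2=14, value 20+38+13=71
Best: 79 marks.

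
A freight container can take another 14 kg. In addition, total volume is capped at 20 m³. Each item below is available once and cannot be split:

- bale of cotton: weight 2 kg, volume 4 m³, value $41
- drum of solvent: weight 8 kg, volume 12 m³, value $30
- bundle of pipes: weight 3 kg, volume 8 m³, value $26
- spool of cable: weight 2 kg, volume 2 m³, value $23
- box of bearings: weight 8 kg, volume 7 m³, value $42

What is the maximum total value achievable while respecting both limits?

$109

Feasible sets respecting both limits:
- bale of cotton+bundle of pipes+box of bearings: weight 13, volume 19, value 109
- bale of cotton+spool of cable+box of bearings: weight 12, volume 13, value 106
- bale of cotton+drum of solvent+spool of cable: weight 12, volume 18, value 94
- bundle of pipes+spool of cable+box of bearings: weight 13, volume 17, value 91
Best: $109.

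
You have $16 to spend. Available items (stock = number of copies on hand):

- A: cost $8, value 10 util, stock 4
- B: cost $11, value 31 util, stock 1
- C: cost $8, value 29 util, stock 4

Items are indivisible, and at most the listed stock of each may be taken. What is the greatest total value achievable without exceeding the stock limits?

58 util

Best selections within cost 16 and stock limits:
- 2×C: cost 16, value 58
- 1×A + 1×C: cost 16, value 39
Best: 58 util.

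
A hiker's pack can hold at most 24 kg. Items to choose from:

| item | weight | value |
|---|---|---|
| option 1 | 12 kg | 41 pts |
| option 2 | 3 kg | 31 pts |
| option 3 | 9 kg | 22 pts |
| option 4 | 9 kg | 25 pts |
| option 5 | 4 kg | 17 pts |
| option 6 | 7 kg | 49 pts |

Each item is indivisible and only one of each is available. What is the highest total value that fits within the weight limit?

Check high-value combinations within 24 kg:
- option 2+option 4+option 5+option 6: weight 3+9+4+7=23, value 31+25+17+49=122
- option 1+option 2+option 6: weight 12+3+7=22, value 41+31+49=121
- option 2+option 3+option 5+option 6: weight 3+9+4+7=23, value 31+22+17+49=119
- option 1+option 5+option 6: weight 12+4+7=23, value 41+17+49=107
Best: 122 pts.

122 pts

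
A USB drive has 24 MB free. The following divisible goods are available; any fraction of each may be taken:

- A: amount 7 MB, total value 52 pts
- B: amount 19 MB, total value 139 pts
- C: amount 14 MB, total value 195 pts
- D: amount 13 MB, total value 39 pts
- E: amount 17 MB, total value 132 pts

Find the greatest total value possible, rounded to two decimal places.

272.65

Take in order of value per unit:
- C (195/14 per unit): all 14 → value 195, running total 195.00
- E (132/17 per unit): 10 of 17 → value 10×132/17 = 77.6471, running total 272.65
Total 272.65.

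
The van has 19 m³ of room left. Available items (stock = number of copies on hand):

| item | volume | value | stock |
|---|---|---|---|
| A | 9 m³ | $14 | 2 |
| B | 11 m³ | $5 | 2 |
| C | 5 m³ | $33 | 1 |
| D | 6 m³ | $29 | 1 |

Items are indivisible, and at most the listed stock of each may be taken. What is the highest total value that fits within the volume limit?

$62

Top feasible selections:
- 1×C + 1×D: volume 11, value 62
- 1×A + 1×C: volume 14, value 47
- 1×A + 1×D: volume 15, value 43
- 1×B + 1×C: volume 16, value 38
Best: $62.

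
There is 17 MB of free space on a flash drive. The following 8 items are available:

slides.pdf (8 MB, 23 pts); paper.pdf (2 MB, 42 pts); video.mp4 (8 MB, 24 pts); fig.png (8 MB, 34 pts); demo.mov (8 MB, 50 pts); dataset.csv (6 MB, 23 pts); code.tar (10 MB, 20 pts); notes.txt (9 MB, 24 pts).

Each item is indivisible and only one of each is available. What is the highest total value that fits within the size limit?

Check high-value combinations within 17 MB:
- paper.pdf+demo.mov+dataset.csv: size 2+8+6=16, value 42+50+23=115
- paper.pdf+fig.png+dataset.csv: size 2+8+6=16, value 42+34+23=99
- paper.pdf+demo.mov: size 2+8=10, value 42+50=92
- paper.pdf+video.mp4+dataset.csv: size 2+8+6=16, value 42+24+23=89
Best: 115 pts.

115 pts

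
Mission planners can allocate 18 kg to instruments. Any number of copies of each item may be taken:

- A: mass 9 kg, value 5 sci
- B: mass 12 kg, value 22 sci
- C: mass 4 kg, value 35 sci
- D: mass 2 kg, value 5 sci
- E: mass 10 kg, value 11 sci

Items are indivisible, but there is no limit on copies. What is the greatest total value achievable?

Best value-per-unit is C at 35/4; filling with it alone gives 4×35 = 140.
Optimal mix: 4×C + 1×D → mass 18, value 145.

145 sci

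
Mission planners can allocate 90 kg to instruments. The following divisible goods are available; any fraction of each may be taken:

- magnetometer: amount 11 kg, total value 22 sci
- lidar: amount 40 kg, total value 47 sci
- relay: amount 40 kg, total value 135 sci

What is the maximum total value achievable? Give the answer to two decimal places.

Take in order of value per unit:
- relay (135/40 per unit): all 40 → value 135, running total 135.00
- magnetometer (22/11 per unit): all 11 → value 22, running total 157.00
- lidar (47/40 per unit): 39 of 40 → value 39×47/40 = 45.8250, running total 202.83
Total 202.83.

202.83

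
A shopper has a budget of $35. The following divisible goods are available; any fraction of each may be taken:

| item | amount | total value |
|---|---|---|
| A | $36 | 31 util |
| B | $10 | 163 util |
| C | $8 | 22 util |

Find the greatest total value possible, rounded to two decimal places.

199.64

Take in order of value per unit:
- B (163/10 per unit): all 10 → value 163, running total 163.00
- C (22/8 per unit): all 8 → value 22, running total 185.00
- A (31/36 per unit): 17 of 36 → value 17×31/36 = 14.6389, running total 199.64
Total 199.64.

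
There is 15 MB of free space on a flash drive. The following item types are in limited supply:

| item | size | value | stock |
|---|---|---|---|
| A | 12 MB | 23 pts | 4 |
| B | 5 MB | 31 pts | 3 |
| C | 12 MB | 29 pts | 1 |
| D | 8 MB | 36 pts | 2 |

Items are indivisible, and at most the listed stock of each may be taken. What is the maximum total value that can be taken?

Top feasible selections:
- 3×B: size 15, value 93
- 1×B + 1×D: size 13, value 67
- 2×B: size 10, value 62
- 1×D: size 8, value 36
Best: 93 pts.

93 pts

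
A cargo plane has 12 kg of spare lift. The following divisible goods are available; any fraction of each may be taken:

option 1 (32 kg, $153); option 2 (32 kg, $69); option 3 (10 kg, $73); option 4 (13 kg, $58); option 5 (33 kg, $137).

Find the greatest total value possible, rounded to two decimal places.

Take in order of value per unit:
- option 3 (73/10 per unit): all 10 → value 73, running total 73.00
- option 1 (153/32 per unit): 2 of 32 → value 2×153/32 = 9.5625, running total 82.56
Total 82.56.

82.56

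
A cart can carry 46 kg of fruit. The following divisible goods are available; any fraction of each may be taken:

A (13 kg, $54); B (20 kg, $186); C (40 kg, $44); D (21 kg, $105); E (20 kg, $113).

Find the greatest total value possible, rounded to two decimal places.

Take in order of value per unit:
- B (186/20 per unit): all 20 → value 186, running total 186.00
- E (113/20 per unit): all 20 → value 113, running total 299.00
- D (105/21 per unit): 6 of 21 → value 6×105/21 = 30.0000, running total 329.00
Total 329.00.

329.00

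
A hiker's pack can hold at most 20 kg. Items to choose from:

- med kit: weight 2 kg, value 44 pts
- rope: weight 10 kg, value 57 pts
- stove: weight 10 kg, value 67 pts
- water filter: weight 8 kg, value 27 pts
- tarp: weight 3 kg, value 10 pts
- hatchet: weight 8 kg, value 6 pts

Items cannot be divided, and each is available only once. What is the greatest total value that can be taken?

138 pts

Check high-value combinations within 20 kg:
- med kit+stove+water filter: weight 2+10+8=20, value 44+67+27=138
- med kit+rope+water filter: weight 2+10+8=20, value 44+57+27=128
- rope+stove: weight 10+10=20, value 57+67=124
Best: 138 pts.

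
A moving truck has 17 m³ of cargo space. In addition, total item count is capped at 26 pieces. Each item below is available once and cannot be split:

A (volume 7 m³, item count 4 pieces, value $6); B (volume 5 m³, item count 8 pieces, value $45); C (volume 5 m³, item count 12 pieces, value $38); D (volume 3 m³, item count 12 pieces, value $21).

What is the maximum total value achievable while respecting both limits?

$89

Feasible sets respecting both limits:
- A+B+C: volume 17, item count 24, value 89
- B+C: volume 10, item count 20, value 83
- A+B+D: volume 15, item count 24, value 72
Best: $89.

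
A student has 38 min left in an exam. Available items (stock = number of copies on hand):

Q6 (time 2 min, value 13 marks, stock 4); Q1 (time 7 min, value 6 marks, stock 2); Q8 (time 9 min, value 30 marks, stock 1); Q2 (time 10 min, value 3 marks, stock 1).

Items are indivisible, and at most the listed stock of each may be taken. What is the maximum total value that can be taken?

94 marks

Top feasible selections:
- 4×Q6 + 2×Q1 + 1×Q8: time 31, value 94
- 4×Q6 + 1×Q1 + 1×Q8 + 1×Q2: time 34, value 91
Best: 94 marks.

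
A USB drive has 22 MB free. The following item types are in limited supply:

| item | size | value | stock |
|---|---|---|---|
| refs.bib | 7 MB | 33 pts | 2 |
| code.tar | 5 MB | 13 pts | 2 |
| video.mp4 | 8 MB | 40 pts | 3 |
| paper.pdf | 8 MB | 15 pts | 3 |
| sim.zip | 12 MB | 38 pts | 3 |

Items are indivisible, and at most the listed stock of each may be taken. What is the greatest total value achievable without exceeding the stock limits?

Best selections within size 22 and stock limits:
- 2×refs.bib + 1×video.mp4: size 22, value 106
- 1×code.tar + 2×video.mp4: size 21, value 93
- 1×refs.bib + 1×code.tar + 1×video.mp4: size 20, value 86
Best: 106 pts.

106 pts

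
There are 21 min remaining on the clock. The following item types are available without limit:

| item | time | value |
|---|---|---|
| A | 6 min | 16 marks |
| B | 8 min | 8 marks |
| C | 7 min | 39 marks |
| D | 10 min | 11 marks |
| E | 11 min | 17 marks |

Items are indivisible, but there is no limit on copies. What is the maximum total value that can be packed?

117 marks

Best value-per-unit is C at 39/7, and filling with it alone uses time 3×7=21. No mix of the others beats 3×39 = 117.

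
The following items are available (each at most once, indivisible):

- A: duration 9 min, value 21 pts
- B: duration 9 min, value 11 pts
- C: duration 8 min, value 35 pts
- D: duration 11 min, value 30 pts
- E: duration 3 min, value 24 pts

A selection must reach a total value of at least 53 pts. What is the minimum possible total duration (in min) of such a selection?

11

Subsets with value ≥ 53, sorted by total duration:
- C+E: duration 11, value 59
- D+E: duration 14, value 54
- A+C: duration 17, value 56
- C+D: duration 19, value 65
Minimum duration: 11 min.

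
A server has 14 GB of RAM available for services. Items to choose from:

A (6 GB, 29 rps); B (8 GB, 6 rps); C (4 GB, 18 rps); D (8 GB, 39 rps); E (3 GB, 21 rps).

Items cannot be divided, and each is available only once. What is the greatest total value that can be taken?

Check high-value combinations within 14 GB:
- A+C+E: memory 6+4+3=13, value 29+18+21=68
- A+D: memory 6+8=14, value 29+39=68
- D+E: memory 8+3=11, value 39+21=60
- C+D: memory 4+8=12, value 18+39=57
Best: 68 rps.

68 rps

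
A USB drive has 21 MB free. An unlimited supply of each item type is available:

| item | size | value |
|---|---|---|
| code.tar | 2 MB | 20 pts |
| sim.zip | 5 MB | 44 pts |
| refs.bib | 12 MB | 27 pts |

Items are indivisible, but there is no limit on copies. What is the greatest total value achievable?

204 pts

Best value-per-unit is code.tar at 20/2; filling with it alone gives 10×20 = 200.
Optimal mix: 8×code.tar + 1×sim.zip → size 21, value 204.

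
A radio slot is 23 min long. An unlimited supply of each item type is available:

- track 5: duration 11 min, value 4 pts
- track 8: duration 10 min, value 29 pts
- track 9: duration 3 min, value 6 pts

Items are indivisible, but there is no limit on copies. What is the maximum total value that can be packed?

Best value-per-unit is track 8 at 29/10; filling with it alone gives 2×29 = 58.
Optimal mix: 2×track 8 + 1×track 9 → duration 23, value 64.

64 pts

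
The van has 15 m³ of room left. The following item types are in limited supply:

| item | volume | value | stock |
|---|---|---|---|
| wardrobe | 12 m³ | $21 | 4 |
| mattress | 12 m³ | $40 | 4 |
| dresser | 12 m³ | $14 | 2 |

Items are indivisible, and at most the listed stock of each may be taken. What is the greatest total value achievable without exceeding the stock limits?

Best selections within volume 15 and stock limits:
- 1×mattress: volume 12, value 40
- 1×wardrobe: volume 12, value 21
- 1×dresser: volume 12, value 14
Best: $40.

$40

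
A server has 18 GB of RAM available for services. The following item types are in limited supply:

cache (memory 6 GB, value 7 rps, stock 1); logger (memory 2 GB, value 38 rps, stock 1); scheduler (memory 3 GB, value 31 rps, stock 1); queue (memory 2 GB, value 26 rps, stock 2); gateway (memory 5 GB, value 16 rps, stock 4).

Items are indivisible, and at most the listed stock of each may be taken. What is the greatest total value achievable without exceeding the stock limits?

137 rps

Top feasible selections:
- 1×logger + 1×scheduler + 2×queue + 1×gateway: memory 14, value 137
- 1×cache + 1×logger + 1×scheduler + 2×queue: memory 15, value 128
Best: 137 rps.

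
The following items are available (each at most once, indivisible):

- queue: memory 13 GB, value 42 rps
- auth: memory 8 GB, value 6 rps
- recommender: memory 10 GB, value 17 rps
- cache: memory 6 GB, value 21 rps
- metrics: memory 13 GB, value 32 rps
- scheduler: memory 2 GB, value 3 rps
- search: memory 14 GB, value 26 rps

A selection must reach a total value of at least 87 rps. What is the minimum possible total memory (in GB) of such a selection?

Subsets with value ≥ 87, sorted by total memory:
- queue+cache+metrics: memory 32, value 95
- queue+cache+search: memory 33, value 89
- queue+cache+metrics+scheduler: memory 34, value 98
- queue+cache+scheduler+search: memory 35, value 92
Minimum memory: 32 GB.

32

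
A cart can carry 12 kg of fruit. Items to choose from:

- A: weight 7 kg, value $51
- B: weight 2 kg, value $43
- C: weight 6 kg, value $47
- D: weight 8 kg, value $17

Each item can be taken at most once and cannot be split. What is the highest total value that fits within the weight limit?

Check high-value combinations within 12 kg:
- A+B: weight 7+2=9, value 51+43=94
- B+C: weight 2+6=8, value 43+47=90
- B+D: weight 2+8=10, value 43+17=60
- A: weight 7, value 51
Best: $94.

$94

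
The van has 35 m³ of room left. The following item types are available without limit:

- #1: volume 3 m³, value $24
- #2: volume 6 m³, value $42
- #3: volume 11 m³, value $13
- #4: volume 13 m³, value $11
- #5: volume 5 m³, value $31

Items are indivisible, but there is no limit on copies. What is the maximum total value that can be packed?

$271

Best value-per-unit is #1 at 24/3; filling with it alone gives 11×24 = 264.
Optimal mix: 10×#1 + 1×#5 → volume 35, value 271.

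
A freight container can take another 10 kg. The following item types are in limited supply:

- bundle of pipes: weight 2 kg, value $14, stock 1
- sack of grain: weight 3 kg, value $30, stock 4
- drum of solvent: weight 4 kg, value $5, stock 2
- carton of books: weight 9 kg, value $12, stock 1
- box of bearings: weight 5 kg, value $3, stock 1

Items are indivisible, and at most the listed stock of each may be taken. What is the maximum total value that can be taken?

$90

Top feasible selections:
- 3×sack of grain: weight 9, value 90
- 1×bundle of pipes + 2×sack of grain: weight 8, value 74
- 2×sack of grain + 1×drum of solvent: weight 10, value 65
- 2×sack of grain: weight 6, value 60
Best: $90.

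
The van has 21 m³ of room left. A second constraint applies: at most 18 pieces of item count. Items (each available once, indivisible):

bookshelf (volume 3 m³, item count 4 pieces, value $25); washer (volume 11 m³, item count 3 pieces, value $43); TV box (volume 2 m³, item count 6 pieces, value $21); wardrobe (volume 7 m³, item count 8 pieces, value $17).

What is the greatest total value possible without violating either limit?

$89

Feasible sets respecting both limits:
- bookshelf+washer+TV box: volume 16, item count 13, value 89
- bookshelf+washer+wardrobe: volume 21, item count 15, value 85
- washer+TV box+wardrobe: volume 20, item count 17, value 81
- bookshelf+washer: volume 14, item count 7, value 68
Best: $89.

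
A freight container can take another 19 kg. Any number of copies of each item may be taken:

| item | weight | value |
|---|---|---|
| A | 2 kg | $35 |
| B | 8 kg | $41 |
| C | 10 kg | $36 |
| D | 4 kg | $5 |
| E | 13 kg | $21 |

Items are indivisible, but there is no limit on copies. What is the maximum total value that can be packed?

$315

Best value-per-unit is A at 35/2, and filling with it alone uses weight 9×2=18. No mix of the others beats 9×35 = 315.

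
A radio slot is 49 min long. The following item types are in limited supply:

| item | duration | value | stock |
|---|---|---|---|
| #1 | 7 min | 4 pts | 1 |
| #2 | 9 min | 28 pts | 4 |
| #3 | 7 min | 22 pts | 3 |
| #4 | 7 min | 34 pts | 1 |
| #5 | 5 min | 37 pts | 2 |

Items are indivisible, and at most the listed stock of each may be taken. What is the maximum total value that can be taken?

Top feasible selections:
- 2×#2 + 2×#3 + 1×#4 + 2×#5: duration 49, value 208
- 1×#2 + 3×#3 + 1×#4 + 2×#5: duration 47, value 202
- 2×#2 + 3×#3 + 2×#5: duration 49, value 196
- 3×#2 + 1×#4 + 2×#5: duration 44, value 192
Best: 208 pts.

208 pts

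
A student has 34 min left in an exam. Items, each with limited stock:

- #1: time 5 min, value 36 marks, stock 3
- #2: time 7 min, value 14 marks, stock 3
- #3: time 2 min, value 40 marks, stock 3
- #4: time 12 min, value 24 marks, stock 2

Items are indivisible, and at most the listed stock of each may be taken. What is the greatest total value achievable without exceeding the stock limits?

Top feasible selections:
- 3×#1 + 3×#3 + 1×#4: time 33, value 252
- 3×#1 + 1×#2 + 3×#3: time 28, value 242
- 3×#1 + 3×#3: time 21, value 228
Best: 252 marks.

252 marks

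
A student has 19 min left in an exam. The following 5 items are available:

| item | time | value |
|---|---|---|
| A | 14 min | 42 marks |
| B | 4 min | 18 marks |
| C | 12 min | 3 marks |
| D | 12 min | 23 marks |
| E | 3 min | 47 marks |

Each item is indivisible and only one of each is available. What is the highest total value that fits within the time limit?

Check high-value combinations within 19 min:
- A+E: time 14+3=17, value 42+47=89
- B+D+E: time 4+12+3=19, value 18+23+47=88
- D+E: time 12+3=15, value 23+47=70
Best: 89 marks.

89 marks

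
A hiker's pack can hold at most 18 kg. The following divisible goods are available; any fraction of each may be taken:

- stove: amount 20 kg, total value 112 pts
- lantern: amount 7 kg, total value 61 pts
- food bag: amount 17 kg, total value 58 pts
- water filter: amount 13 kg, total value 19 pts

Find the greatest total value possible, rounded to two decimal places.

122.60

Take in order of value per unit:
- lantern (61/7 per unit): all 7 → value 61, running total 61.00
- stove (112/20 per unit): 11 of 20 → value 11×112/20 = 61.6000, running total 122.60
Total 122.60.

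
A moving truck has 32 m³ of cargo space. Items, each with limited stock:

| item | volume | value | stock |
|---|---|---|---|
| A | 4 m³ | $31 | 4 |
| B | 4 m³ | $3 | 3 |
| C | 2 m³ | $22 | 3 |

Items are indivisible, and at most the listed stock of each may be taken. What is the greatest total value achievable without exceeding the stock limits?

$196

Top feasible selections:
- 4×A + 2×B + 3×C: volume 30, value 196
- 4×A + 1×B + 3×C: volume 26, value 193
- 4×A + 3×C: volume 22, value 190
- 4×A + 3×B + 2×C: volume 32, value 177
Best: $196.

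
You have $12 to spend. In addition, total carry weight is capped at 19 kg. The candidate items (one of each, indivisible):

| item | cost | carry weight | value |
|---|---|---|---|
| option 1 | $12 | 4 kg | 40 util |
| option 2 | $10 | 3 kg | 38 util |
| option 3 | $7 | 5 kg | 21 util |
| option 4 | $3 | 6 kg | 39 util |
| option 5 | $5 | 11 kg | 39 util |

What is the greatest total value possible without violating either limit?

78 util

Feasible sets respecting both limits:
- option 4+option 5: cost 8, carry weight 17, value 78
- option 3+option 4: cost 10, carry weight 11, value 60
- option 3+option 5: cost 12, carry weight 16, value 60
Best: 78 util.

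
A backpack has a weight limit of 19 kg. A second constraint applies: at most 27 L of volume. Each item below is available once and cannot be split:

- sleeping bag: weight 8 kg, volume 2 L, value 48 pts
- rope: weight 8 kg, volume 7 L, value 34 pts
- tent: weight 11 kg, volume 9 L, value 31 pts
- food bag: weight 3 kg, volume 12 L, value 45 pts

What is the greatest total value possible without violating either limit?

127 pts

Feasible sets respecting both limits:
- sleeping bag+rope+food bag: weight 19, volume 21, value 127
- sleeping bag+food bag: weight 11, volume 14, value 93
- sleeping bag+rope: weight 16, volume 9, value 82
Best: 127 pts.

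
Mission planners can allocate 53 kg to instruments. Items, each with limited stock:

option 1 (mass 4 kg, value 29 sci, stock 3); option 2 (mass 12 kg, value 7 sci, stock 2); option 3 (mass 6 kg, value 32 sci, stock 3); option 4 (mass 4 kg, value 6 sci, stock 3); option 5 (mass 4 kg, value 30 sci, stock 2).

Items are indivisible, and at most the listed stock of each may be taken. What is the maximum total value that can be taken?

261 sci

Top feasible selections:
- 3×option 1 + 3×option 3 + 3×option 4 + 2×option 5: mass 50, value 261
- 3×option 1 + 3×option 3 + 2×option 4 + 2×option 5: mass 46, value 255
- 3×option 1 + 1×option 2 + 3×option 3 + 2×option 5: mass 50, value 250
- 3×option 1 + 3×option 3 + 1×option 4 + 2×option 5: mass 42, value 249
Best: 261 sci.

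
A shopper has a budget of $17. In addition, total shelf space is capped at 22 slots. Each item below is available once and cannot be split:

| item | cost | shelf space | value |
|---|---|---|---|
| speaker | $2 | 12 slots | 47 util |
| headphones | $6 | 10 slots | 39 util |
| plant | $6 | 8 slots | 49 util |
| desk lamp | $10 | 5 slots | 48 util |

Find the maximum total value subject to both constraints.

Feasible sets respecting both limits:
- plant+desk lamp: cost 16, shelf space 13, value 97
- speaker+plant: cost 8, shelf space 20, value 96
- speaker+desk lamp: cost 12, shelf space 17, value 95
Best: 97 util.

97 util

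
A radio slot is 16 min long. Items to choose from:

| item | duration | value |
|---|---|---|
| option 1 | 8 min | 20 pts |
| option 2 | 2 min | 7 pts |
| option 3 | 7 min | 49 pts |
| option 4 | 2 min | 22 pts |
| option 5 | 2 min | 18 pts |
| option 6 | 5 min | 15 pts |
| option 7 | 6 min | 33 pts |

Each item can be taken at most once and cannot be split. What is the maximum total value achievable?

This is a 0/1 knapsack; check combinations near the capacity.
- option 3+option 4+option 7: duration 7+2+6=15, value 49+22+33=104
- option 3+option 4+option 5+option 6: duration 7+2+2+5=16, value 49+22+18+15=104
- option 3+option 5+option 7: duration 7+2+6=15, value 49+18+33=100
- option 2+option 3+option 4+option 5: duration 2+7+2+2=13, value 7+49+22+18=96
Best: 104 pts.

104 pts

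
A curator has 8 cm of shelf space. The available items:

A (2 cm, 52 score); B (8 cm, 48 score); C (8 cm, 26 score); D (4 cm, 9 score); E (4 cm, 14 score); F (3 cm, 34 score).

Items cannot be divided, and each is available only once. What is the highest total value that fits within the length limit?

This is a 0/1 knapsack; check combinations near the capacity.
- A+F: length 2+3=5, value 52+34=86
- A+E: length 2+4=6, value 52+14=66
- A+D: length 2+4=6, value 52+9=61
- A: length 2, value 52
- E+F: length 4+3=7, value 14+34=48
Best: 86 score.

86 score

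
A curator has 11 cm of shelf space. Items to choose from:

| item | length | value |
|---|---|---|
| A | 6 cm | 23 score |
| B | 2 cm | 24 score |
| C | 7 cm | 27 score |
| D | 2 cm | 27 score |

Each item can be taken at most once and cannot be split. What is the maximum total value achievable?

78 score

Check high-value combinations within 11 cm:
- B+C+D: length 2+7+2=11, value 24+27+27=78
- A+B+D: length 6+2+2=10, value 23+24+27=74
- C+D: length 7+2=9, value 27+27=54
Best: 78 score.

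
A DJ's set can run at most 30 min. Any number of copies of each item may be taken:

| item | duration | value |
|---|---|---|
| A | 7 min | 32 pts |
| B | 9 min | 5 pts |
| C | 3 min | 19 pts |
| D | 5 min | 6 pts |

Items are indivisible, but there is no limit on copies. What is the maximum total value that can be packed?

Best value-per-unit is C at 19/3, and filling with it alone uses duration 10×3=30. No mix of the others beats 10×19 = 190.

190 pts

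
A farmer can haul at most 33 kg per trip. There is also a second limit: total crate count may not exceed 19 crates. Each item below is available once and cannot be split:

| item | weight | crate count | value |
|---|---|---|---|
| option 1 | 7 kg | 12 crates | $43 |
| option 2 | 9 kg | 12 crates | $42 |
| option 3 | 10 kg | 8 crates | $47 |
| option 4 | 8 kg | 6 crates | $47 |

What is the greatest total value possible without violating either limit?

$94

Feasible sets respecting both limits:
- option 3+option 4: weight 18, crate count 14, value 94
- option 1+option 4: weight 15, crate count 18, value 90
- option 2+option 4: weight 17, crate count 18, value 89
- option 3: weight 10, crate count 8, value 47
Best: $94.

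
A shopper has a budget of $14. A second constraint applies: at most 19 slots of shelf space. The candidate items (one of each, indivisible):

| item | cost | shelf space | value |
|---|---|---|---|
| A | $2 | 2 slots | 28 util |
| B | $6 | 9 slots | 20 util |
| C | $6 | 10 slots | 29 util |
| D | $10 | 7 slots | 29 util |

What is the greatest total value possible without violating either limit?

57 util

Feasible sets respecting both limits:
- A+C: cost 8, shelf space 12, value 57
- A+D: cost 12, shelf space 9, value 57
- B+C: cost 12, shelf space 19, value 49
Best: 57 util.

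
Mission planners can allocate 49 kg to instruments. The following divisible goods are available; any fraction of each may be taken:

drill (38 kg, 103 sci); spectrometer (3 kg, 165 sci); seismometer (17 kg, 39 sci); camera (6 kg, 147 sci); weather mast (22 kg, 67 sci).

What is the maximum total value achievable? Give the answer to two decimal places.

Take in order of value per unit:
- spectrometer (165/3 per unit): all 3 → value 165, running total 165.00
- camera (147/6 per unit): all 6 → value 147, running total 312.00
- weather mast (67/22 per unit): all 22 → value 67, running total 379.00
- drill (103/38 per unit): 18 of 38 → value 18×103/38 = 48.7895, running total 427.79
Total 427.79.

427.79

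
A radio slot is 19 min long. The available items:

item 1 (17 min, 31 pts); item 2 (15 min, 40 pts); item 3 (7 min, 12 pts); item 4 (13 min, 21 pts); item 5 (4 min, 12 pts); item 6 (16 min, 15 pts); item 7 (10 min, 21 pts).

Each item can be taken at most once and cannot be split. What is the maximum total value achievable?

Check high-value combinations within 19 min:
- item 2+item 5: duration 15+4=19, value 40+12=52
- item 2: duration 15, value 40
- item 5+item 7: duration 4+10=14, value 12+21=33
- item 4+item 5: duration 13+4=17, value 21+12=33
Best: 52 pts.

52 pts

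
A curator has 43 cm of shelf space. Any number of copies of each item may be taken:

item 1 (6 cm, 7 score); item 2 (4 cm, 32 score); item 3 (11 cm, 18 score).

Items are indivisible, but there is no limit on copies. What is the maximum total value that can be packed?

320 score

Best value-per-unit is item 2 at 32/4, and filling with it alone uses length 10×4=40. No mix of the others beats 10×32 = 320.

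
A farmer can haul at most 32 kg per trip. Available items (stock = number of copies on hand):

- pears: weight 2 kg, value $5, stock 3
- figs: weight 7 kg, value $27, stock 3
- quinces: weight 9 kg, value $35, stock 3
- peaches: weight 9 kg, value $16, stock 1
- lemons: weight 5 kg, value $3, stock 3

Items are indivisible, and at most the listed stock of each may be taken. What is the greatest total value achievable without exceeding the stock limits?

Top feasible selections:
- 2×figs + 2×quinces: weight 32, value 124
- 1×pears + 3×figs + 1×quinces: weight 32, value 121
Best: $124.

$124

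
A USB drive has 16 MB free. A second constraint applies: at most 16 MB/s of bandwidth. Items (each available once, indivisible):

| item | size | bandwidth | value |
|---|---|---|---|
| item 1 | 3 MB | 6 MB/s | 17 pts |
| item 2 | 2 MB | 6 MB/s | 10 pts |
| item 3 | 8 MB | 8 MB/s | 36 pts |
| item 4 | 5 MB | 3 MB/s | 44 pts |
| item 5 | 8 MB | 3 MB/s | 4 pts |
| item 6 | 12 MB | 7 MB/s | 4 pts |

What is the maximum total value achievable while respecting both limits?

80 pts

Feasible sets respecting both limits:
- item 3+item 4: size 13, bandwidth 11, value 80
- item 1+item 2+item 4: size 10, bandwidth 15, value 71
- item 1+item 4+item 5: size 16, bandwidth 12, value 65
Best: 80 pts.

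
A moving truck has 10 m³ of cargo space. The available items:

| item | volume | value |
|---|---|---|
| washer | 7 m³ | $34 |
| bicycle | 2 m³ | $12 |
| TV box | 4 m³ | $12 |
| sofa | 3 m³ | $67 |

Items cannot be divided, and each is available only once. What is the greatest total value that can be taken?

$101

Check high-value combinations within 10 m³:
- washer+sofa: volume 7+3=10, value 34+67=101
- bicycle+TV box+sofa: volume 2+4+3=9, value 12+12+67=91
- bicycle+sofa: volume 2+3=5, value 12+67=79
Best: $101.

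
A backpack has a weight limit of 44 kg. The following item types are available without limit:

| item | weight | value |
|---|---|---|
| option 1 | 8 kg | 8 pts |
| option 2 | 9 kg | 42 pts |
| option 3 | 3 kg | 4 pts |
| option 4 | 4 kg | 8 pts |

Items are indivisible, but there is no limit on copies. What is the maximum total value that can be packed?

184 pts

Best value-per-unit is option 2 at 42/9; filling with it alone gives 4×42 = 168.
Optimal mix: 4×option 2 + 2×option 4 → weight 44, value 184.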